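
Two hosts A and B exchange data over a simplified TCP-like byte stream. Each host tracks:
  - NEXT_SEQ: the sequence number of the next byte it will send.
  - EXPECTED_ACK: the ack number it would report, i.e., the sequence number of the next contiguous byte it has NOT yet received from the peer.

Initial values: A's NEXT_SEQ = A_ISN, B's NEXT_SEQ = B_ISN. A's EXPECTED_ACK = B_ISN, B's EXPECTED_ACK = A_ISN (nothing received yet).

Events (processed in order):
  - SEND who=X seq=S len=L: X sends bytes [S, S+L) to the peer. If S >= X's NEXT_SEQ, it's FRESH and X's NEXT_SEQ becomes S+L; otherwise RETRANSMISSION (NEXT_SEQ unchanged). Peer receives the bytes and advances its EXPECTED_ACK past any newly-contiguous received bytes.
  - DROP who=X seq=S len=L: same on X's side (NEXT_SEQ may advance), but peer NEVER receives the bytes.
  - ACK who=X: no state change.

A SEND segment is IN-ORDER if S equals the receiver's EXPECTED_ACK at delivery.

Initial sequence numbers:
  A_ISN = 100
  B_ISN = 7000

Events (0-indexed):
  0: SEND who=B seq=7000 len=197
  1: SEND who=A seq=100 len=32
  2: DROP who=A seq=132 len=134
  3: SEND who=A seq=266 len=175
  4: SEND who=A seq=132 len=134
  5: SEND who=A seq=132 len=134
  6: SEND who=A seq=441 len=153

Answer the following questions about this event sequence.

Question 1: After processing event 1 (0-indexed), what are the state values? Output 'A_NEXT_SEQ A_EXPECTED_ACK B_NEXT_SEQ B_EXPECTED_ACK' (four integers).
After event 0: A_seq=100 A_ack=7197 B_seq=7197 B_ack=100
After event 1: A_seq=132 A_ack=7197 B_seq=7197 B_ack=132

132 7197 7197 132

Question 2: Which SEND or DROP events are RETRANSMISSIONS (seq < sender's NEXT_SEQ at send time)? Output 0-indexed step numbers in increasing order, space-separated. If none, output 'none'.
Answer: 4 5

Derivation:
Step 0: SEND seq=7000 -> fresh
Step 1: SEND seq=100 -> fresh
Step 2: DROP seq=132 -> fresh
Step 3: SEND seq=266 -> fresh
Step 4: SEND seq=132 -> retransmit
Step 5: SEND seq=132 -> retransmit
Step 6: SEND seq=441 -> fresh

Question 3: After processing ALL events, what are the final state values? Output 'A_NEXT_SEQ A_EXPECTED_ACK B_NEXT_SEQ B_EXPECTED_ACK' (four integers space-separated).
Answer: 594 7197 7197 594

Derivation:
After event 0: A_seq=100 A_ack=7197 B_seq=7197 B_ack=100
After event 1: A_seq=132 A_ack=7197 B_seq=7197 B_ack=132
After event 2: A_seq=266 A_ack=7197 B_seq=7197 B_ack=132
After event 3: A_seq=441 A_ack=7197 B_seq=7197 B_ack=132
After event 4: A_seq=441 A_ack=7197 B_seq=7197 B_ack=441
After event 5: A_seq=441 A_ack=7197 B_seq=7197 B_ack=441
After event 6: A_seq=594 A_ack=7197 B_seq=7197 B_ack=594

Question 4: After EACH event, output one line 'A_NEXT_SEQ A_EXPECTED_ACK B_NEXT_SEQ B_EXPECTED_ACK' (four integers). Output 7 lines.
100 7197 7197 100
132 7197 7197 132
266 7197 7197 132
441 7197 7197 132
441 7197 7197 441
441 7197 7197 441
594 7197 7197 594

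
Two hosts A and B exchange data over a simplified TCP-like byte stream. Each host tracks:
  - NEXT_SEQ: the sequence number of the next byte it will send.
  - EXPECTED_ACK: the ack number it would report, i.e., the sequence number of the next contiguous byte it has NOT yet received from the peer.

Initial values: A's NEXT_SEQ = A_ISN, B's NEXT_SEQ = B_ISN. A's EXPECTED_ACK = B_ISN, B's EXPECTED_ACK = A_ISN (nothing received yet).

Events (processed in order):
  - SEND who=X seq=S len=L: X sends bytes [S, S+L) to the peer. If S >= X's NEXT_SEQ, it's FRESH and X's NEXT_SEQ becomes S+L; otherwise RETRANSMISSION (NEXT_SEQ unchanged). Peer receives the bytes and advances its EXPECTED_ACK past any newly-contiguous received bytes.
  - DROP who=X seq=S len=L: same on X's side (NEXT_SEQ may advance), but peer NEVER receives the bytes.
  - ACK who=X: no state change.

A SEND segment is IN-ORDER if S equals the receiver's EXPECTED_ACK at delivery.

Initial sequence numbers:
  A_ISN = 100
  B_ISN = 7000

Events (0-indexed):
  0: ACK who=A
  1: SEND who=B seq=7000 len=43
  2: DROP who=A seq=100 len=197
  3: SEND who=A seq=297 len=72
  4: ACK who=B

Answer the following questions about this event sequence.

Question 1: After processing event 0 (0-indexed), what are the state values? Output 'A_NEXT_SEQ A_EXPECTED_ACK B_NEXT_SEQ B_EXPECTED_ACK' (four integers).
After event 0: A_seq=100 A_ack=7000 B_seq=7000 B_ack=100

100 7000 7000 100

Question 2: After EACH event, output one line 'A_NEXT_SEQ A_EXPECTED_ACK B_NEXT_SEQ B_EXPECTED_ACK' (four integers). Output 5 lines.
100 7000 7000 100
100 7043 7043 100
297 7043 7043 100
369 7043 7043 100
369 7043 7043 100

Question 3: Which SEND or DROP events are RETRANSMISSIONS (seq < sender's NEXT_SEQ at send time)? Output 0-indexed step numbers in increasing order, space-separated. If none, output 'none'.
Answer: none

Derivation:
Step 1: SEND seq=7000 -> fresh
Step 2: DROP seq=100 -> fresh
Step 3: SEND seq=297 -> fresh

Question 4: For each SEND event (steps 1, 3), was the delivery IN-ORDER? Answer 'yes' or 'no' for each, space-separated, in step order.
Step 1: SEND seq=7000 -> in-order
Step 3: SEND seq=297 -> out-of-order

Answer: yes no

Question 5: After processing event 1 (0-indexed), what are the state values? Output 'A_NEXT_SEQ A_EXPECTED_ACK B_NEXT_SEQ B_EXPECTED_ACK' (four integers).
After event 0: A_seq=100 A_ack=7000 B_seq=7000 B_ack=100
After event 1: A_seq=100 A_ack=7043 B_seq=7043 B_ack=100

100 7043 7043 100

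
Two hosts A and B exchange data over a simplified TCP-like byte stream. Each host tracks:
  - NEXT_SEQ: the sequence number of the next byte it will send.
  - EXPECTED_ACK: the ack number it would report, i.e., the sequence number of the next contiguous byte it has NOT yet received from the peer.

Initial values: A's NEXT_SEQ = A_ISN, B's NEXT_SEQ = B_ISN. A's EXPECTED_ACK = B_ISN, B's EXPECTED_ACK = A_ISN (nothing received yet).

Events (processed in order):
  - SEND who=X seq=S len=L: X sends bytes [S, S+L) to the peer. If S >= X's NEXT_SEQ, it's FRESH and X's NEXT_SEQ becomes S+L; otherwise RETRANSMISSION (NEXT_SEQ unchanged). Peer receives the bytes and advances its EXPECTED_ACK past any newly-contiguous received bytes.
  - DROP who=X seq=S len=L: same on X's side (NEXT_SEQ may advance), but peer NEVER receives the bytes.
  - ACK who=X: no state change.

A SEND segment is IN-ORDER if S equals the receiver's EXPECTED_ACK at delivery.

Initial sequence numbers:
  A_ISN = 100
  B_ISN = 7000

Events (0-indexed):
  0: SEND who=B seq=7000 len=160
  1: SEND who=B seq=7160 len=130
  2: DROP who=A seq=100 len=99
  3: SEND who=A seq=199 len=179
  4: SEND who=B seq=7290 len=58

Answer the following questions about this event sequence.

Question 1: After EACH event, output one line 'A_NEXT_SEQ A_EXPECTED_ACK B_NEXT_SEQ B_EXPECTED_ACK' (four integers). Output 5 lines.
100 7160 7160 100
100 7290 7290 100
199 7290 7290 100
378 7290 7290 100
378 7348 7348 100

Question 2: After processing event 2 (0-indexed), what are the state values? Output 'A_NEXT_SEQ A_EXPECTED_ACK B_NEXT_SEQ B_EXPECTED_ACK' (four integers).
After event 0: A_seq=100 A_ack=7160 B_seq=7160 B_ack=100
After event 1: A_seq=100 A_ack=7290 B_seq=7290 B_ack=100
After event 2: A_seq=199 A_ack=7290 B_seq=7290 B_ack=100

199 7290 7290 100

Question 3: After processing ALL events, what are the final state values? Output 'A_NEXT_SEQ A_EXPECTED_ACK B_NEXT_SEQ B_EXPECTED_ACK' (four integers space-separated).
Answer: 378 7348 7348 100

Derivation:
After event 0: A_seq=100 A_ack=7160 B_seq=7160 B_ack=100
After event 1: A_seq=100 A_ack=7290 B_seq=7290 B_ack=100
After event 2: A_seq=199 A_ack=7290 B_seq=7290 B_ack=100
After event 3: A_seq=378 A_ack=7290 B_seq=7290 B_ack=100
After event 4: A_seq=378 A_ack=7348 B_seq=7348 B_ack=100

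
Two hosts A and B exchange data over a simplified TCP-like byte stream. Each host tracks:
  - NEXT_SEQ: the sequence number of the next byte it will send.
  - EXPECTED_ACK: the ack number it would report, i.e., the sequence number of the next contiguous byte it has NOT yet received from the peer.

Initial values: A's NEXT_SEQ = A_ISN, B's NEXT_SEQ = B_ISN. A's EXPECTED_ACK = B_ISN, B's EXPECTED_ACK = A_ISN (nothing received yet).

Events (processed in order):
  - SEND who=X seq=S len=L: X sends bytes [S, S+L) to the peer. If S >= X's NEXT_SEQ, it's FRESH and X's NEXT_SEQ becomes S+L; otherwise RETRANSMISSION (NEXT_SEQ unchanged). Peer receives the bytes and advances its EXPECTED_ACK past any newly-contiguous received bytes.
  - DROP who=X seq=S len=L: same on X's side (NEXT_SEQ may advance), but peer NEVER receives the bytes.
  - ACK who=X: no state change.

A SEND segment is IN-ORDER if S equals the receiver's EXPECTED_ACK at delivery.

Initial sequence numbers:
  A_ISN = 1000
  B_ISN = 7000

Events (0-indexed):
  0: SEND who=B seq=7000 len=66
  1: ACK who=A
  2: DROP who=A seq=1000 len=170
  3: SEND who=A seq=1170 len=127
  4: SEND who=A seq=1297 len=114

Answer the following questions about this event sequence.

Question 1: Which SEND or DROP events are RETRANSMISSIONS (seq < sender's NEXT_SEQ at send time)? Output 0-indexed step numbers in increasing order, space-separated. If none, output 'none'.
Step 0: SEND seq=7000 -> fresh
Step 2: DROP seq=1000 -> fresh
Step 3: SEND seq=1170 -> fresh
Step 4: SEND seq=1297 -> fresh

Answer: none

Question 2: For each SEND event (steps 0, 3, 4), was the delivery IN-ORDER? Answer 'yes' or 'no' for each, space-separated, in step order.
Step 0: SEND seq=7000 -> in-order
Step 3: SEND seq=1170 -> out-of-order
Step 4: SEND seq=1297 -> out-of-order

Answer: yes no no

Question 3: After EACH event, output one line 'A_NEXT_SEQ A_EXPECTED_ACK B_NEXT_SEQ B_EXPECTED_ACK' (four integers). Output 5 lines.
1000 7066 7066 1000
1000 7066 7066 1000
1170 7066 7066 1000
1297 7066 7066 1000
1411 7066 7066 1000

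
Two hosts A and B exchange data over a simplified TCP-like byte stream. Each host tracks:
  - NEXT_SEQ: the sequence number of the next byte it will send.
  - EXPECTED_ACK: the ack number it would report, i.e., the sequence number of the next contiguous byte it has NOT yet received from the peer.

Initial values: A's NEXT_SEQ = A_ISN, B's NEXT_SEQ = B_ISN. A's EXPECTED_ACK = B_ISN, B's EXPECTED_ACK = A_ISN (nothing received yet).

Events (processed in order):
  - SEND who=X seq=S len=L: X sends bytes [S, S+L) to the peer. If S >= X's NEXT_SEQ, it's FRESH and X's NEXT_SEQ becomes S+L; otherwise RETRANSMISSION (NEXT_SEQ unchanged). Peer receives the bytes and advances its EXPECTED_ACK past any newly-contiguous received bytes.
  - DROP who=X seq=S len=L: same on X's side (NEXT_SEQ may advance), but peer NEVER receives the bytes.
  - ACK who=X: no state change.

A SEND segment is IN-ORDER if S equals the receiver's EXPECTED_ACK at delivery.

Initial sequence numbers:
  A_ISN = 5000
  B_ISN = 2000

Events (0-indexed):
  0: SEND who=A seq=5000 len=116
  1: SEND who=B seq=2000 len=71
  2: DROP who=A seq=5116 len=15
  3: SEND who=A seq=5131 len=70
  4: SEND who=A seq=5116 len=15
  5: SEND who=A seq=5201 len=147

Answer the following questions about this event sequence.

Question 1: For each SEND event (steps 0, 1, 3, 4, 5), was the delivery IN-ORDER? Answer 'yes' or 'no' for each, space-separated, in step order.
Step 0: SEND seq=5000 -> in-order
Step 1: SEND seq=2000 -> in-order
Step 3: SEND seq=5131 -> out-of-order
Step 4: SEND seq=5116 -> in-order
Step 5: SEND seq=5201 -> in-order

Answer: yes yes no yes yes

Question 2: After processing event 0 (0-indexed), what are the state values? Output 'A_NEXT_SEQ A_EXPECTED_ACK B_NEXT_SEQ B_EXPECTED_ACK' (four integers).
After event 0: A_seq=5116 A_ack=2000 B_seq=2000 B_ack=5116

5116 2000 2000 5116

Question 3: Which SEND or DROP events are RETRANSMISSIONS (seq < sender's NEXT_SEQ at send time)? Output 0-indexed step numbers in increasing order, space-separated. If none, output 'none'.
Step 0: SEND seq=5000 -> fresh
Step 1: SEND seq=2000 -> fresh
Step 2: DROP seq=5116 -> fresh
Step 3: SEND seq=5131 -> fresh
Step 4: SEND seq=5116 -> retransmit
Step 5: SEND seq=5201 -> fresh

Answer: 4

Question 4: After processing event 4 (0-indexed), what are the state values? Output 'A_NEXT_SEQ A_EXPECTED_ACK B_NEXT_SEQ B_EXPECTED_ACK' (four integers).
After event 0: A_seq=5116 A_ack=2000 B_seq=2000 B_ack=5116
After event 1: A_seq=5116 A_ack=2071 B_seq=2071 B_ack=5116
After event 2: A_seq=5131 A_ack=2071 B_seq=2071 B_ack=5116
After event 3: A_seq=5201 A_ack=2071 B_seq=2071 B_ack=5116
After event 4: A_seq=5201 A_ack=2071 B_seq=2071 B_ack=5201

5201 2071 2071 5201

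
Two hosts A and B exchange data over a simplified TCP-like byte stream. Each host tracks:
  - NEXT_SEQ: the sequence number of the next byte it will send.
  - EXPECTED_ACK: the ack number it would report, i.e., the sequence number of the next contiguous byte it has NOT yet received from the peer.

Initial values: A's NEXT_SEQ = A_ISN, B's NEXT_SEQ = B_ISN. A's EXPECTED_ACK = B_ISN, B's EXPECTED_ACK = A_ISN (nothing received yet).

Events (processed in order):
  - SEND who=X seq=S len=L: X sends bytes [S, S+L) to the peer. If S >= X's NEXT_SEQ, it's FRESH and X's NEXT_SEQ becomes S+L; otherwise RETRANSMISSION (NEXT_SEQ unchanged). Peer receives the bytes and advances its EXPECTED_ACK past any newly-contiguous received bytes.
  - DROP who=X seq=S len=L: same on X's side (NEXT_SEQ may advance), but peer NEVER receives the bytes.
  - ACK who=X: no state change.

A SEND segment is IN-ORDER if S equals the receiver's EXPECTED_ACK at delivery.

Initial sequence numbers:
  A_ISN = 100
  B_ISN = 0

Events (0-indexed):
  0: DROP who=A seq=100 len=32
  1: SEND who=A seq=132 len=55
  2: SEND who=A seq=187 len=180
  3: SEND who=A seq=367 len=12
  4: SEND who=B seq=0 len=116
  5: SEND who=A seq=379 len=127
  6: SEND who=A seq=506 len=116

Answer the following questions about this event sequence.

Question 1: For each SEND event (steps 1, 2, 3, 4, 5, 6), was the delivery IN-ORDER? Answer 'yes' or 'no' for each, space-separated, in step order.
Answer: no no no yes no no

Derivation:
Step 1: SEND seq=132 -> out-of-order
Step 2: SEND seq=187 -> out-of-order
Step 3: SEND seq=367 -> out-of-order
Step 4: SEND seq=0 -> in-order
Step 5: SEND seq=379 -> out-of-order
Step 6: SEND seq=506 -> out-of-order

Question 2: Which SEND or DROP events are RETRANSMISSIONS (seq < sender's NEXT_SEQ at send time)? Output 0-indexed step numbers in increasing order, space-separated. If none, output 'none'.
Step 0: DROP seq=100 -> fresh
Step 1: SEND seq=132 -> fresh
Step 2: SEND seq=187 -> fresh
Step 3: SEND seq=367 -> fresh
Step 4: SEND seq=0 -> fresh
Step 5: SEND seq=379 -> fresh
Step 6: SEND seq=506 -> fresh

Answer: none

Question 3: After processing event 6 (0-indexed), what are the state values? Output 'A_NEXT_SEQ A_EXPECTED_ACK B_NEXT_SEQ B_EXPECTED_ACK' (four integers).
After event 0: A_seq=132 A_ack=0 B_seq=0 B_ack=100
After event 1: A_seq=187 A_ack=0 B_seq=0 B_ack=100
After event 2: A_seq=367 A_ack=0 B_seq=0 B_ack=100
After event 3: A_seq=379 A_ack=0 B_seq=0 B_ack=100
After event 4: A_seq=379 A_ack=116 B_seq=116 B_ack=100
After event 5: A_seq=506 A_ack=116 B_seq=116 B_ack=100
After event 6: A_seq=622 A_ack=116 B_seq=116 B_ack=100

622 116 116 100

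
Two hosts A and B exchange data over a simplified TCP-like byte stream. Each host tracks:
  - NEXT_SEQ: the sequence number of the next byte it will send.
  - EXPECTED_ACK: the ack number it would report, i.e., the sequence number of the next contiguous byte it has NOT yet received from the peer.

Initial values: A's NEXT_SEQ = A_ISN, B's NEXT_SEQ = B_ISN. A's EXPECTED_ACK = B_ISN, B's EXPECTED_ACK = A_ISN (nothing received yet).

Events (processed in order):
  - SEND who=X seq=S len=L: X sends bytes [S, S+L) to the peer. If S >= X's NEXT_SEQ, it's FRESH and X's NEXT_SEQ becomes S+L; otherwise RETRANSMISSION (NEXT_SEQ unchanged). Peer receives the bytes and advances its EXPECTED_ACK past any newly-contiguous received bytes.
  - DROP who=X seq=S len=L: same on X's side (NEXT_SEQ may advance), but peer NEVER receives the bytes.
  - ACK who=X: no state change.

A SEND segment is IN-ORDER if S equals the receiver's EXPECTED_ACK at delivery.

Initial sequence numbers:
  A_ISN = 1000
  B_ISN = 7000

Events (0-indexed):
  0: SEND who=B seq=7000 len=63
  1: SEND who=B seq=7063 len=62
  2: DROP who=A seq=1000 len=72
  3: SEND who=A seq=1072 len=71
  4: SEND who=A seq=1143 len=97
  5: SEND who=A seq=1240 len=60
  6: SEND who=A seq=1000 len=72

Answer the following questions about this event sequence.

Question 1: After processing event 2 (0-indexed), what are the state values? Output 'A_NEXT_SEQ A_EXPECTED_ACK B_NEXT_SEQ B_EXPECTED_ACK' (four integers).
After event 0: A_seq=1000 A_ack=7063 B_seq=7063 B_ack=1000
After event 1: A_seq=1000 A_ack=7125 B_seq=7125 B_ack=1000
After event 2: A_seq=1072 A_ack=7125 B_seq=7125 B_ack=1000

1072 7125 7125 1000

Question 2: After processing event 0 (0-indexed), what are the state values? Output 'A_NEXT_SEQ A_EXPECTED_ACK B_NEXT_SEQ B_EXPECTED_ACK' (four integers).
After event 0: A_seq=1000 A_ack=7063 B_seq=7063 B_ack=1000

1000 7063 7063 1000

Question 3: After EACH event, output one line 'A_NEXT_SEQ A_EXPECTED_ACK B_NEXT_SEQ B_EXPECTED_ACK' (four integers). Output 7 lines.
1000 7063 7063 1000
1000 7125 7125 1000
1072 7125 7125 1000
1143 7125 7125 1000
1240 7125 7125 1000
1300 7125 7125 1000
1300 7125 7125 1300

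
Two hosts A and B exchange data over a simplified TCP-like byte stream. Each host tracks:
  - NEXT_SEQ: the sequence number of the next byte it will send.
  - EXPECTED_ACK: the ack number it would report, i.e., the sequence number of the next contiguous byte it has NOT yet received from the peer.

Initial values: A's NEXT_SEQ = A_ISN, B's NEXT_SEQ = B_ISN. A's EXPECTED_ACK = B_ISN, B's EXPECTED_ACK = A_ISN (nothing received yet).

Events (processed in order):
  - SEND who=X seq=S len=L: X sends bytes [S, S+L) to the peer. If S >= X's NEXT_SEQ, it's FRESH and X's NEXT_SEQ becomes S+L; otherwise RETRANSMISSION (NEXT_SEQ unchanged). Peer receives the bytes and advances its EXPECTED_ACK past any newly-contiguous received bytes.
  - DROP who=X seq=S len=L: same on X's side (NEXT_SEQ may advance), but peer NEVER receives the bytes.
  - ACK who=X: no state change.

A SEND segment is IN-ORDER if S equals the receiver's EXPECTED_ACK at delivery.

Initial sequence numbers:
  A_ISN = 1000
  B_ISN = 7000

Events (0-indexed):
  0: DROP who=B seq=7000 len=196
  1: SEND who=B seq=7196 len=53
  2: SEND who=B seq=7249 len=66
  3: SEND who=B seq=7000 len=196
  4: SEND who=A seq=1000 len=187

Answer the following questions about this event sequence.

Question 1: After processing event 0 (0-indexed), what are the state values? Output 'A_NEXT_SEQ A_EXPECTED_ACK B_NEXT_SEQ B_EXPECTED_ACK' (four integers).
After event 0: A_seq=1000 A_ack=7000 B_seq=7196 B_ack=1000

1000 7000 7196 1000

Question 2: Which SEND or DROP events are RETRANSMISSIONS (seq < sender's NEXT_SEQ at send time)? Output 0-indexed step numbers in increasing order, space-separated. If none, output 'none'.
Answer: 3

Derivation:
Step 0: DROP seq=7000 -> fresh
Step 1: SEND seq=7196 -> fresh
Step 2: SEND seq=7249 -> fresh
Step 3: SEND seq=7000 -> retransmit
Step 4: SEND seq=1000 -> fresh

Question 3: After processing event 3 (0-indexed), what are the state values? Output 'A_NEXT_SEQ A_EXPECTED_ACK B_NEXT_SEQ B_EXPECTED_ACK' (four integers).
After event 0: A_seq=1000 A_ack=7000 B_seq=7196 B_ack=1000
After event 1: A_seq=1000 A_ack=7000 B_seq=7249 B_ack=1000
After event 2: A_seq=1000 A_ack=7000 B_seq=7315 B_ack=1000
After event 3: A_seq=1000 A_ack=7315 B_seq=7315 B_ack=1000

1000 7315 7315 1000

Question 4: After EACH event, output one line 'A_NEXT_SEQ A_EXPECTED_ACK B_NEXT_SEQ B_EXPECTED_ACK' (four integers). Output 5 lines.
1000 7000 7196 1000
1000 7000 7249 1000
1000 7000 7315 1000
1000 7315 7315 1000
1187 7315 7315 1187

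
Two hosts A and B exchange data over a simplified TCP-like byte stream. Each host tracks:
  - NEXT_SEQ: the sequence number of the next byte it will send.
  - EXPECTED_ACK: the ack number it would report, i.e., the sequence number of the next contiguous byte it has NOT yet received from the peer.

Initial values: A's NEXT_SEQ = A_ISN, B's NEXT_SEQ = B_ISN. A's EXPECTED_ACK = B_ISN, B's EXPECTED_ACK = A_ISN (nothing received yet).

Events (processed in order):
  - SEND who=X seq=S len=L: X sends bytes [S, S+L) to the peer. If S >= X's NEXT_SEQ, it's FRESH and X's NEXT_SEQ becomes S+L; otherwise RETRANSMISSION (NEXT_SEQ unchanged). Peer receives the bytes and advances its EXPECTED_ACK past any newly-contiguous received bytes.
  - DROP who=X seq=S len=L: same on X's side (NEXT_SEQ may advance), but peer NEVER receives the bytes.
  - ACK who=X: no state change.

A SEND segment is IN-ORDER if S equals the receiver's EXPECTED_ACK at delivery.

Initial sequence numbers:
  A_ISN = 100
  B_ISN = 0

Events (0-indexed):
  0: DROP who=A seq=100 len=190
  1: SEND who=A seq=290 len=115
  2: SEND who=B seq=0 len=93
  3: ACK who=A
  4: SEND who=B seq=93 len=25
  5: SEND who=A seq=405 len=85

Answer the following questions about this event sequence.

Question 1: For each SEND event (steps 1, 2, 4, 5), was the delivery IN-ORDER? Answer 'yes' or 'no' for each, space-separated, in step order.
Step 1: SEND seq=290 -> out-of-order
Step 2: SEND seq=0 -> in-order
Step 4: SEND seq=93 -> in-order
Step 5: SEND seq=405 -> out-of-order

Answer: no yes yes no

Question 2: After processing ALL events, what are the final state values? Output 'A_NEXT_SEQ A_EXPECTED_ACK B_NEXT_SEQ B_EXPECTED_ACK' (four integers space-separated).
After event 0: A_seq=290 A_ack=0 B_seq=0 B_ack=100
After event 1: A_seq=405 A_ack=0 B_seq=0 B_ack=100
After event 2: A_seq=405 A_ack=93 B_seq=93 B_ack=100
After event 3: A_seq=405 A_ack=93 B_seq=93 B_ack=100
After event 4: A_seq=405 A_ack=118 B_seq=118 B_ack=100
After event 5: A_seq=490 A_ack=118 B_seq=118 B_ack=100

Answer: 490 118 118 100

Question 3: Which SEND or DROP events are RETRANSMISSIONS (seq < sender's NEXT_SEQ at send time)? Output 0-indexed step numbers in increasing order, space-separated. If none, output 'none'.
Answer: none

Derivation:
Step 0: DROP seq=100 -> fresh
Step 1: SEND seq=290 -> fresh
Step 2: SEND seq=0 -> fresh
Step 4: SEND seq=93 -> fresh
Step 5: SEND seq=405 -> fresh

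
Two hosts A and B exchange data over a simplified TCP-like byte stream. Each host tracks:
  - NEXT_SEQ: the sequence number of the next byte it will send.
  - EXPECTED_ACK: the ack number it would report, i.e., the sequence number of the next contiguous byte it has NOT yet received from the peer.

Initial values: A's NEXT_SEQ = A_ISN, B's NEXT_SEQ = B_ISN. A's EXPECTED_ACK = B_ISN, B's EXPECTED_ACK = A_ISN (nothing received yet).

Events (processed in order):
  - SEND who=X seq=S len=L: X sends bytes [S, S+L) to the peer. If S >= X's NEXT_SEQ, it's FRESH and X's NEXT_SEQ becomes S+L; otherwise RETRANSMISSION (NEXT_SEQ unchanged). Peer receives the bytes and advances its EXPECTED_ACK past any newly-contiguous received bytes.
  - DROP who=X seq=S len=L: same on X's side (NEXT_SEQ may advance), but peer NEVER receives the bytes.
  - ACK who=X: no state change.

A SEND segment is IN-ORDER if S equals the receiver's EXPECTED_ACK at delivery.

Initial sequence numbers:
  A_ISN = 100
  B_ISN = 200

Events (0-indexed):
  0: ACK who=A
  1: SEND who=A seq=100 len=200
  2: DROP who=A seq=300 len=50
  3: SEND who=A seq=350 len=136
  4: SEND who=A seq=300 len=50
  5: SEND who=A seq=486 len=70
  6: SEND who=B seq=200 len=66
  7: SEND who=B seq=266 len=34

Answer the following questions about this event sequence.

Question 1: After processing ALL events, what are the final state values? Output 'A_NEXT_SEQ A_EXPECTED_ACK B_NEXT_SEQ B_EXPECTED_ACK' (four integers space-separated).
After event 0: A_seq=100 A_ack=200 B_seq=200 B_ack=100
After event 1: A_seq=300 A_ack=200 B_seq=200 B_ack=300
After event 2: A_seq=350 A_ack=200 B_seq=200 B_ack=300
After event 3: A_seq=486 A_ack=200 B_seq=200 B_ack=300
After event 4: A_seq=486 A_ack=200 B_seq=200 B_ack=486
After event 5: A_seq=556 A_ack=200 B_seq=200 B_ack=556
After event 6: A_seq=556 A_ack=266 B_seq=266 B_ack=556
After event 7: A_seq=556 A_ack=300 B_seq=300 B_ack=556

Answer: 556 300 300 556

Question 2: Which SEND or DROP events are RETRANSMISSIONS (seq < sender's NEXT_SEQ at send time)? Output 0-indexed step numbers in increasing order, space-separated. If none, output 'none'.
Answer: 4

Derivation:
Step 1: SEND seq=100 -> fresh
Step 2: DROP seq=300 -> fresh
Step 3: SEND seq=350 -> fresh
Step 4: SEND seq=300 -> retransmit
Step 5: SEND seq=486 -> fresh
Step 6: SEND seq=200 -> fresh
Step 7: SEND seq=266 -> fresh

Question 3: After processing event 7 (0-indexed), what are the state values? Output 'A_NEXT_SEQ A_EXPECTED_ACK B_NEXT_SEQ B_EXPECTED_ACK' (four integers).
After event 0: A_seq=100 A_ack=200 B_seq=200 B_ack=100
After event 1: A_seq=300 A_ack=200 B_seq=200 B_ack=300
After event 2: A_seq=350 A_ack=200 B_seq=200 B_ack=300
After event 3: A_seq=486 A_ack=200 B_seq=200 B_ack=300
After event 4: A_seq=486 A_ack=200 B_seq=200 B_ack=486
After event 5: A_seq=556 A_ack=200 B_seq=200 B_ack=556
After event 6: A_seq=556 A_ack=266 B_seq=266 B_ack=556
After event 7: A_seq=556 A_ack=300 B_seq=300 B_ack=556

556 300 300 556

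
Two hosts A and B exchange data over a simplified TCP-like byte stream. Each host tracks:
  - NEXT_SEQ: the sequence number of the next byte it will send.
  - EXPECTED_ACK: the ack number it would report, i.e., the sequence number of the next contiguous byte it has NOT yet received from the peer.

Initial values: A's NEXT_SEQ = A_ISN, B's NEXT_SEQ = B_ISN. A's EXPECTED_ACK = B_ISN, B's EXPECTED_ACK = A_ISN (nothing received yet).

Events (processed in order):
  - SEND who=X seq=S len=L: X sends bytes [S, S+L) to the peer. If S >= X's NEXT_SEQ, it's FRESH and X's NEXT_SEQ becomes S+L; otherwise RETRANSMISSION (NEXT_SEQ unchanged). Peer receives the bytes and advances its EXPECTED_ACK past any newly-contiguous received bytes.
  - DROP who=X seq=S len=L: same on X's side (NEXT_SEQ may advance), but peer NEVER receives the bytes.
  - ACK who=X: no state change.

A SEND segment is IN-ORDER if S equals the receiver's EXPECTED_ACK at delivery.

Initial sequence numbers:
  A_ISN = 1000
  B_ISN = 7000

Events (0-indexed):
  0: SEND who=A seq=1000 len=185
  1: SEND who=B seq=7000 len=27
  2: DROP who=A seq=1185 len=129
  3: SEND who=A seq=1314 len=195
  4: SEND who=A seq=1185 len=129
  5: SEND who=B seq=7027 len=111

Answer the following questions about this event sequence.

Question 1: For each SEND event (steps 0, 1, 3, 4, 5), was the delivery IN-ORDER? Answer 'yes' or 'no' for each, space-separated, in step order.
Answer: yes yes no yes yes

Derivation:
Step 0: SEND seq=1000 -> in-order
Step 1: SEND seq=7000 -> in-order
Step 3: SEND seq=1314 -> out-of-order
Step 4: SEND seq=1185 -> in-order
Step 5: SEND seq=7027 -> in-order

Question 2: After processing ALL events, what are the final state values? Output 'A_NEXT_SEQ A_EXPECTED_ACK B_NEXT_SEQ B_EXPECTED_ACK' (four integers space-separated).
After event 0: A_seq=1185 A_ack=7000 B_seq=7000 B_ack=1185
After event 1: A_seq=1185 A_ack=7027 B_seq=7027 B_ack=1185
After event 2: A_seq=1314 A_ack=7027 B_seq=7027 B_ack=1185
After event 3: A_seq=1509 A_ack=7027 B_seq=7027 B_ack=1185
After event 4: A_seq=1509 A_ack=7027 B_seq=7027 B_ack=1509
After event 5: A_seq=1509 A_ack=7138 B_seq=7138 B_ack=1509

Answer: 1509 7138 7138 1509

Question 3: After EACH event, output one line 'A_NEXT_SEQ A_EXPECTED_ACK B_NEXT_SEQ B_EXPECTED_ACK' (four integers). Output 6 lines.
1185 7000 7000 1185
1185 7027 7027 1185
1314 7027 7027 1185
1509 7027 7027 1185
1509 7027 7027 1509
1509 7138 7138 1509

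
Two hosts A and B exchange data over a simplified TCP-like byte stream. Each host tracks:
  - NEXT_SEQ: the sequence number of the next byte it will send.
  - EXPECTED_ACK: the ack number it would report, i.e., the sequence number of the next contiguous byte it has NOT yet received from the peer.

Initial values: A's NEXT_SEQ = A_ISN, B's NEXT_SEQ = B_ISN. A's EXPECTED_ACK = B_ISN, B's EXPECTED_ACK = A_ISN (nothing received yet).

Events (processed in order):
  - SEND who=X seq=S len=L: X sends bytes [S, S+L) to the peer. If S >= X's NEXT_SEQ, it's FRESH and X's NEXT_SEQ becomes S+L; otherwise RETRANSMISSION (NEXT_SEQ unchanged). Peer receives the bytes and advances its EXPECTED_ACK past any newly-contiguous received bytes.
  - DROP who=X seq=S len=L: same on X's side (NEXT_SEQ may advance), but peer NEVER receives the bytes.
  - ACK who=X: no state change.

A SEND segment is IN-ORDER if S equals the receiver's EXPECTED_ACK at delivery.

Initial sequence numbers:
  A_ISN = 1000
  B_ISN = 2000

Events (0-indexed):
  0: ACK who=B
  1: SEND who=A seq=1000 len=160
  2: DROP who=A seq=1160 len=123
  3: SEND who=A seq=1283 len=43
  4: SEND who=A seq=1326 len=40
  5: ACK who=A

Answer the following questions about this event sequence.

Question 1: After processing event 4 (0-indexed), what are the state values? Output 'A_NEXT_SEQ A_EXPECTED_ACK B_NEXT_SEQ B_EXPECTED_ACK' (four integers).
After event 0: A_seq=1000 A_ack=2000 B_seq=2000 B_ack=1000
After event 1: A_seq=1160 A_ack=2000 B_seq=2000 B_ack=1160
After event 2: A_seq=1283 A_ack=2000 B_seq=2000 B_ack=1160
After event 3: A_seq=1326 A_ack=2000 B_seq=2000 B_ack=1160
After event 4: A_seq=1366 A_ack=2000 B_seq=2000 B_ack=1160

1366 2000 2000 1160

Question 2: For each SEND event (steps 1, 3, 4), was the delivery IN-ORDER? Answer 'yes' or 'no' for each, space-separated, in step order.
Step 1: SEND seq=1000 -> in-order
Step 3: SEND seq=1283 -> out-of-order
Step 4: SEND seq=1326 -> out-of-order

Answer: yes no no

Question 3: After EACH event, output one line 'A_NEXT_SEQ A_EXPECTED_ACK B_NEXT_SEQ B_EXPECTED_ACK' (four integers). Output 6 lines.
1000 2000 2000 1000
1160 2000 2000 1160
1283 2000 2000 1160
1326 2000 2000 1160
1366 2000 2000 1160
1366 2000 2000 1160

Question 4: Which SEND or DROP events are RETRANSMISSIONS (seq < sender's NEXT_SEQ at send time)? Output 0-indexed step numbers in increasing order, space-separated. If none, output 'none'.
Answer: none

Derivation:
Step 1: SEND seq=1000 -> fresh
Step 2: DROP seq=1160 -> fresh
Step 3: SEND seq=1283 -> fresh
Step 4: SEND seq=1326 -> fresh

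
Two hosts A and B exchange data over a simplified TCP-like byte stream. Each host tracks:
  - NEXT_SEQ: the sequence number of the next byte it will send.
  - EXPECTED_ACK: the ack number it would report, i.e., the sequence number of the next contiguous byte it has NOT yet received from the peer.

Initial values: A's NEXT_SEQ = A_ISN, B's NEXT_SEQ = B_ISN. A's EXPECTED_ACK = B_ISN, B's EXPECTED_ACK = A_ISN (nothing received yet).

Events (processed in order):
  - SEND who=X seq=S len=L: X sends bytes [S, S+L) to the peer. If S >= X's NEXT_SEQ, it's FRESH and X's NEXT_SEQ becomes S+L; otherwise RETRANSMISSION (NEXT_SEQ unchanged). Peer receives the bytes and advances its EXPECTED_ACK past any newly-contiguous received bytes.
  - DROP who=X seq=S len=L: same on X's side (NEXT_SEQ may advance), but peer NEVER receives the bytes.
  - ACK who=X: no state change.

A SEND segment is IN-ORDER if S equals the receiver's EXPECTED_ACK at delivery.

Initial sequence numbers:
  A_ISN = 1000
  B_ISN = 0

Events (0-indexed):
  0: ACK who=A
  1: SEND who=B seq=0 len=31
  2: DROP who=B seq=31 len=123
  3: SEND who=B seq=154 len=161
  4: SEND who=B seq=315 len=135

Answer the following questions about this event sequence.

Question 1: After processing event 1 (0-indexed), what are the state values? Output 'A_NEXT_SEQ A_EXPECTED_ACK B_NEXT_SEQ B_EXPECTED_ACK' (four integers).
After event 0: A_seq=1000 A_ack=0 B_seq=0 B_ack=1000
After event 1: A_seq=1000 A_ack=31 B_seq=31 B_ack=1000

1000 31 31 1000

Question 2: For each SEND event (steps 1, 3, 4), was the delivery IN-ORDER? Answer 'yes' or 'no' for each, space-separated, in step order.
Answer: yes no no

Derivation:
Step 1: SEND seq=0 -> in-order
Step 3: SEND seq=154 -> out-of-order
Step 4: SEND seq=315 -> out-of-order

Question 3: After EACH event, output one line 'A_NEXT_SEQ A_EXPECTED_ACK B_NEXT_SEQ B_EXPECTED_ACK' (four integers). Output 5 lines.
1000 0 0 1000
1000 31 31 1000
1000 31 154 1000
1000 31 315 1000
1000 31 450 1000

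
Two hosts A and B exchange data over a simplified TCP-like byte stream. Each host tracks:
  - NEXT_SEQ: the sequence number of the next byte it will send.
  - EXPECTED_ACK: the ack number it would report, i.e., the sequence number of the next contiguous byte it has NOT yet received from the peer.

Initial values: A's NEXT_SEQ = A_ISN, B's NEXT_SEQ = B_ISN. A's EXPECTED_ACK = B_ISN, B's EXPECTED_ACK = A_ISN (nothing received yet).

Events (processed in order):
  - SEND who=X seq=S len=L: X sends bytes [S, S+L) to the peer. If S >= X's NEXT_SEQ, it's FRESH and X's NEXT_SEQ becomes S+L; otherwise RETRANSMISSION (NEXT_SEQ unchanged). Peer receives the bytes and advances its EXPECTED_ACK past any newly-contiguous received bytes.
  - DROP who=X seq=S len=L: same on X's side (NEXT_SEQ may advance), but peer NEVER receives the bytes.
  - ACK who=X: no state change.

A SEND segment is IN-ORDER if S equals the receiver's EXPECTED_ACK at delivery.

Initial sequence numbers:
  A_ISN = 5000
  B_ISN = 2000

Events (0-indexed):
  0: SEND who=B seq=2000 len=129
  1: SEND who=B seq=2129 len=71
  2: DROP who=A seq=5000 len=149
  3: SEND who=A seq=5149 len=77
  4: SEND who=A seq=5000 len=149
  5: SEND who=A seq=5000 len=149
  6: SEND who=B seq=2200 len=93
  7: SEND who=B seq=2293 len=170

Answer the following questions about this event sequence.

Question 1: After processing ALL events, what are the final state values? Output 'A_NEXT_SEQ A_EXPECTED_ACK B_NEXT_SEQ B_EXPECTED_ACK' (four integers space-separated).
After event 0: A_seq=5000 A_ack=2129 B_seq=2129 B_ack=5000
After event 1: A_seq=5000 A_ack=2200 B_seq=2200 B_ack=5000
After event 2: A_seq=5149 A_ack=2200 B_seq=2200 B_ack=5000
After event 3: A_seq=5226 A_ack=2200 B_seq=2200 B_ack=5000
After event 4: A_seq=5226 A_ack=2200 B_seq=2200 B_ack=5226
After event 5: A_seq=5226 A_ack=2200 B_seq=2200 B_ack=5226
After event 6: A_seq=5226 A_ack=2293 B_seq=2293 B_ack=5226
After event 7: A_seq=5226 A_ack=2463 B_seq=2463 B_ack=5226

Answer: 5226 2463 2463 5226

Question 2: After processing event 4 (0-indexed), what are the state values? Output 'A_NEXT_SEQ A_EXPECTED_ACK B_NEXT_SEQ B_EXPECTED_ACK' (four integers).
After event 0: A_seq=5000 A_ack=2129 B_seq=2129 B_ack=5000
After event 1: A_seq=5000 A_ack=2200 B_seq=2200 B_ack=5000
After event 2: A_seq=5149 A_ack=2200 B_seq=2200 B_ack=5000
After event 3: A_seq=5226 A_ack=2200 B_seq=2200 B_ack=5000
After event 4: A_seq=5226 A_ack=2200 B_seq=2200 B_ack=5226

5226 2200 2200 5226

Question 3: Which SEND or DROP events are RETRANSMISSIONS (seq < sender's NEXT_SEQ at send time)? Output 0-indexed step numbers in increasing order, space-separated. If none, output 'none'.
Answer: 4 5

Derivation:
Step 0: SEND seq=2000 -> fresh
Step 1: SEND seq=2129 -> fresh
Step 2: DROP seq=5000 -> fresh
Step 3: SEND seq=5149 -> fresh
Step 4: SEND seq=5000 -> retransmit
Step 5: SEND seq=5000 -> retransmit
Step 6: SEND seq=2200 -> fresh
Step 7: SEND seq=2293 -> fresh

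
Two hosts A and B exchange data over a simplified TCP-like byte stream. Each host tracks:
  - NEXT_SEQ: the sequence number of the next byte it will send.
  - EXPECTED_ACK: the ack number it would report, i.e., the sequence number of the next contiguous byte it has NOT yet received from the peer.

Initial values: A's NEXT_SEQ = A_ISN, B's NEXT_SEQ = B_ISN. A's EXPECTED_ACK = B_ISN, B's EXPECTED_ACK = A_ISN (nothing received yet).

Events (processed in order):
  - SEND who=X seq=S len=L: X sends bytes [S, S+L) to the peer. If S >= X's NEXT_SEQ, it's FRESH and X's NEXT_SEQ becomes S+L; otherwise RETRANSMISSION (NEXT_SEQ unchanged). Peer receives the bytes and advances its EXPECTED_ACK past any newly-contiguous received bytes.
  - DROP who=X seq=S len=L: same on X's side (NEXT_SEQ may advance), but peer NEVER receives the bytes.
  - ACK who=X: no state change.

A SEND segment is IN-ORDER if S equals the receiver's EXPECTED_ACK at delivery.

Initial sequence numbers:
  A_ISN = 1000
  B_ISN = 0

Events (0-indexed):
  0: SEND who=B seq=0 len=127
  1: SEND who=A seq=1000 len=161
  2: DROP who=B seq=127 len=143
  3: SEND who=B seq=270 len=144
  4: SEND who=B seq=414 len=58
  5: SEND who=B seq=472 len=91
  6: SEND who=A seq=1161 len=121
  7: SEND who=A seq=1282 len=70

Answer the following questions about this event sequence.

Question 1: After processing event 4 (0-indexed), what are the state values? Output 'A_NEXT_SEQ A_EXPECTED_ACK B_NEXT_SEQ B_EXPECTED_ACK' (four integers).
After event 0: A_seq=1000 A_ack=127 B_seq=127 B_ack=1000
After event 1: A_seq=1161 A_ack=127 B_seq=127 B_ack=1161
After event 2: A_seq=1161 A_ack=127 B_seq=270 B_ack=1161
After event 3: A_seq=1161 A_ack=127 B_seq=414 B_ack=1161
After event 4: A_seq=1161 A_ack=127 B_seq=472 B_ack=1161

1161 127 472 1161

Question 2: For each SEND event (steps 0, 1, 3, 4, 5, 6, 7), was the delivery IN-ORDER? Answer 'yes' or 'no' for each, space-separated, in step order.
Step 0: SEND seq=0 -> in-order
Step 1: SEND seq=1000 -> in-order
Step 3: SEND seq=270 -> out-of-order
Step 4: SEND seq=414 -> out-of-order
Step 5: SEND seq=472 -> out-of-order
Step 6: SEND seq=1161 -> in-order
Step 7: SEND seq=1282 -> in-order

Answer: yes yes no no no yes yes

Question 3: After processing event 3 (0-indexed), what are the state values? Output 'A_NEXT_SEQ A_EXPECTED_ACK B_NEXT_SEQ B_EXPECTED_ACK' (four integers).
After event 0: A_seq=1000 A_ack=127 B_seq=127 B_ack=1000
After event 1: A_seq=1161 A_ack=127 B_seq=127 B_ack=1161
After event 2: A_seq=1161 A_ack=127 B_seq=270 B_ack=1161
After event 3: A_seq=1161 A_ack=127 B_seq=414 B_ack=1161

1161 127 414 1161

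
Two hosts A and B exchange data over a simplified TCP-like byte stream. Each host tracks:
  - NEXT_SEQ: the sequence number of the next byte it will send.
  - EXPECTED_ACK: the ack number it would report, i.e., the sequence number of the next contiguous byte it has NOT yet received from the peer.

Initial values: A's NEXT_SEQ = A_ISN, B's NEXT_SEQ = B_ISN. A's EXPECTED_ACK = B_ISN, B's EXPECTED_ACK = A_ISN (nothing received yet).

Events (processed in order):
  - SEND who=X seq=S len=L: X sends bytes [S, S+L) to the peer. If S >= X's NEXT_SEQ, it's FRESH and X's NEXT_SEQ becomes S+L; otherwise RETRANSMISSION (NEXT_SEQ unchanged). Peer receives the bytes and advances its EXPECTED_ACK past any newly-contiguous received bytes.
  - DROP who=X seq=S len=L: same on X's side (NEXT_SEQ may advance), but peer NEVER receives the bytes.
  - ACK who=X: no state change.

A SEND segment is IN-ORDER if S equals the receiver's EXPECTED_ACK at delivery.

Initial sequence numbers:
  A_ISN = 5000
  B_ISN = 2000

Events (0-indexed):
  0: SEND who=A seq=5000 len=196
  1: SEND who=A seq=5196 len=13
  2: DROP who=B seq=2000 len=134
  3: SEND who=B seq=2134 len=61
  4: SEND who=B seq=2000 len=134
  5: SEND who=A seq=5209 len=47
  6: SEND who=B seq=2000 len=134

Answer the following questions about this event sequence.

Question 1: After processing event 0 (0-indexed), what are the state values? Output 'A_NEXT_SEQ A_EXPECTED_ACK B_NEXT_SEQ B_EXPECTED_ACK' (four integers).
After event 0: A_seq=5196 A_ack=2000 B_seq=2000 B_ack=5196

5196 2000 2000 5196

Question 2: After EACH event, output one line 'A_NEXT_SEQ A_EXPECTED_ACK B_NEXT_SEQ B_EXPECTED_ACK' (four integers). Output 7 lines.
5196 2000 2000 5196
5209 2000 2000 5209
5209 2000 2134 5209
5209 2000 2195 5209
5209 2195 2195 5209
5256 2195 2195 5256
5256 2195 2195 5256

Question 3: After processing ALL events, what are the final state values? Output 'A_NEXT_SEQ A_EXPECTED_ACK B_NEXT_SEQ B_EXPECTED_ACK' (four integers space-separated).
Answer: 5256 2195 2195 5256

Derivation:
After event 0: A_seq=5196 A_ack=2000 B_seq=2000 B_ack=5196
After event 1: A_seq=5209 A_ack=2000 B_seq=2000 B_ack=5209
After event 2: A_seq=5209 A_ack=2000 B_seq=2134 B_ack=5209
After event 3: A_seq=5209 A_ack=2000 B_seq=2195 B_ack=5209
After event 4: A_seq=5209 A_ack=2195 B_seq=2195 B_ack=5209
After event 5: A_seq=5256 A_ack=2195 B_seq=2195 B_ack=5256
After event 6: A_seq=5256 A_ack=2195 B_seq=2195 B_ack=5256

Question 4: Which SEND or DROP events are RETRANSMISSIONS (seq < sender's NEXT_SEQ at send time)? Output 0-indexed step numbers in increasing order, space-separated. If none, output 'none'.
Answer: 4 6

Derivation:
Step 0: SEND seq=5000 -> fresh
Step 1: SEND seq=5196 -> fresh
Step 2: DROP seq=2000 -> fresh
Step 3: SEND seq=2134 -> fresh
Step 4: SEND seq=2000 -> retransmit
Step 5: SEND seq=5209 -> fresh
Step 6: SEND seq=2000 -> retransmit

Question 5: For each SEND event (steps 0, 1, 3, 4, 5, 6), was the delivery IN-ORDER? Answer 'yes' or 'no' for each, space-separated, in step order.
Step 0: SEND seq=5000 -> in-order
Step 1: SEND seq=5196 -> in-order
Step 3: SEND seq=2134 -> out-of-order
Step 4: SEND seq=2000 -> in-order
Step 5: SEND seq=5209 -> in-order
Step 6: SEND seq=2000 -> out-of-order

Answer: yes yes no yes yes no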